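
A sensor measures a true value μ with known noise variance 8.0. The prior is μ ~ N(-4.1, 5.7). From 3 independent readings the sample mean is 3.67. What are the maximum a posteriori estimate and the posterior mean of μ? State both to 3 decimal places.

Posterior for μ is Normal. Precision-weighted mean: (1/5.7·-4.1 + 3/8.0·3.67) / (1/5.7 + 3/8.0) = 1.194.
A Normal posterior is symmetric, so mode = mean.

MAP = 1.194; posterior mean = 1.194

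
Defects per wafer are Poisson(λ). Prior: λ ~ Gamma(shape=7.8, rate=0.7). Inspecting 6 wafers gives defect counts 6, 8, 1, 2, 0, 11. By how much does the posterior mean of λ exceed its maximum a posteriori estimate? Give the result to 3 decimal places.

Σ counts = 28. Posterior: Gamma(shape = 7.8+28 = 35.8, rate = 0.7+6 = 6.7).
Mode = (α−1)/β = 34.8/6.7 = 5.194.
Mean = α/β = 35.8/6.7 = 5.343.
Difference = 5.343 − 5.194 = 0.149.

0.149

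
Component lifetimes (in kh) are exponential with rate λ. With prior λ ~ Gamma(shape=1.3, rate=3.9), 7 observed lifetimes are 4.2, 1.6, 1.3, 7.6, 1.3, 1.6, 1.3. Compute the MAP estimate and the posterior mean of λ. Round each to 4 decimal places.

MAP estimate = 0.3202, posterior mean = 0.3640

Σ times = 18.9. Posterior: Gamma(shape = 1.3+7 = 8.3, rate = 3.9+18.9 = 22.8).
Mode = (α−1)/β = 7.3/22.8 = 0.3202.
Mean = α/β = 8.3/22.8 = 0.3640.
The posterior is right-skewed, so the mean exceeds the mode.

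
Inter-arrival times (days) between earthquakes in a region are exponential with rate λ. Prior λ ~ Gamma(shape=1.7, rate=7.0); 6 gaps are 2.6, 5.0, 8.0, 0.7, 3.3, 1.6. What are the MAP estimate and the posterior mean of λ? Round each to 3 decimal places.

MAP = 0.238, posterior mean = 0.273

Σ times = 21.2. Posterior: Gamma(shape = 1.7+6 = 7.7, rate = 7.0+21.2 = 28.2).
Mode = (α−1)/β = 6.7/28.2 = 0.238.
Mean = α/β = 7.7/28.2 = 0.273.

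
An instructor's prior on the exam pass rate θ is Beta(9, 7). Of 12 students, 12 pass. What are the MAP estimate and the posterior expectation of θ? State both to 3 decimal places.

MAP: 0.769. Posterior mean: 0.750.

Posterior: Beta(9+12, 7+0) = Beta(21, 7).
Mode = (21−1)/(21+7−2) = 20/26 = 0.769.
Mean = 21/(21+7) = 21/28 = 0.750.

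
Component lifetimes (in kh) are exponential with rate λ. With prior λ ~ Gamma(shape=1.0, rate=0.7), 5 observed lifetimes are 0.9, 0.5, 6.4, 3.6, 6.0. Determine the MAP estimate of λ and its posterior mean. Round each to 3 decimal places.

Σ times = 17.4. Posterior: Gamma(shape = 1.0+5 = 6.0, rate = 0.7+17.4 = 18.1).
Mode = (α−1)/β = 5.0/18.1 = 0.276.
Mean = α/β = 6.0/18.1 = 0.331.
The posterior is right-skewed, so the mean exceeds the mode.

MAP estimate = 0.276, posterior mean = 0.331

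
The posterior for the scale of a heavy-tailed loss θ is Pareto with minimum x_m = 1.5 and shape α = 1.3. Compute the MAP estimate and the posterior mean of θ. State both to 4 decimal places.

The Pareto density is strictly decreasing on [x_m, ∞), so the mode is x_m = 1.5000.
Mean = α·x_m/(α−1) = 1.3·1.5/0.3 = 6.5000.
The posterior is right-skewed, so the mean exceeds the mode.

θ_MAP = 1.5000, E[θ|data] = 6.5000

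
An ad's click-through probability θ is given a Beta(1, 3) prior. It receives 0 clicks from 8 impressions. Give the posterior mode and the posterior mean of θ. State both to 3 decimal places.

Posterior: Beta(1+0, 3+8) = Beta(1, 11).
Since α = 1 ≤ 1 and β > 1, the Beta density is monotone decreasing on [0,1]; the mode is at 0.
Mean = 1/(1+11) = 0.083.

posterior mode = 0.000, posterior mean = 0.083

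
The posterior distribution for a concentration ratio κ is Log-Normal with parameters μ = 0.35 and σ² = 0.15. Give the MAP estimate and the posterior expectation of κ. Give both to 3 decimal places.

Mode = exp(μ − σ²) = exp(0.20) = 1.221.
Mean = exp(μ + σ²/2) = exp(0.425) = 1.530.

MAP estimate = 1.221, posterior expectation = 1.530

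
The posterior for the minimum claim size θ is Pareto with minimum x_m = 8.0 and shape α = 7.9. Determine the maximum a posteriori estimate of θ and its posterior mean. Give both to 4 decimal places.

The Pareto density is strictly decreasing on [x_m, ∞), so the mode is x_m = 8.0000.
Mean = α·x_m/(α−1) = 7.9·8.0/6.9 = 9.1594.
The mean is pulled above the mode by the posterior's right skew.

MAP = 8.0000; posterior mean = 9.1594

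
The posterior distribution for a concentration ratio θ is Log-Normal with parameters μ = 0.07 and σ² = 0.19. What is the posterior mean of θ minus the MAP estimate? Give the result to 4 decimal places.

Mode = exp(μ − σ²) = exp(-0.12) = 0.8869.
Mean = exp(μ + σ²/2) = exp(0.165) = 1.1794.
Difference = 1.1794 − 0.8869 = 0.2925.
Right-skewed posterior ⇒ mode < mean.

0.2925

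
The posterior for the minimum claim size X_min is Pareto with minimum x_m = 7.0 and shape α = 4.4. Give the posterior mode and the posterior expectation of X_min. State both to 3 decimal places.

The Pareto density is strictly decreasing on [x_m, ∞), so the mode is x_m = 7.000.
Mean = α·x_m/(α−1) = 4.4·7.0/3.4 = 9.059.
Right-skewed posterior ⇒ mode < mean.

X_min_MAP = 7.000, E[X_min|data] = 9.059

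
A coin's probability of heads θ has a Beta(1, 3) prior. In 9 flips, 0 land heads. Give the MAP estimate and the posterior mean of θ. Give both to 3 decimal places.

MAP = 0.000, posterior mean = 0.077

Posterior: Beta(1+0, 3+9) = Beta(1, 12).
Since α = 1 ≤ 1 and β > 1, the Beta density is monotone decreasing on [0,1]; the mode is at 0.
Mean = 1/(1+12) = 0.077.
The mean is pulled above the mode by the posterior's right skew.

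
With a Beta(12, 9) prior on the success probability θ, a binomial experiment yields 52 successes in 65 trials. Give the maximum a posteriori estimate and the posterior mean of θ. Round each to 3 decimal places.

Posterior: Beta(12+52, 9+13) = Beta(64, 22).
Mode = (64−1)/(64+22−2) = 63/84 = 0.750.
Mean = 64/(64+22) = 64/86 = 0.744.

θ_MAP = 0.750, E[θ|data] = 0.744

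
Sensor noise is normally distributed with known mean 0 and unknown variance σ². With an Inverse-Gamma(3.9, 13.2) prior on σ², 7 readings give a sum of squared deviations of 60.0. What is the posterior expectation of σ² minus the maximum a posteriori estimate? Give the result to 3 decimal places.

1.607

Posterior: Inverse-Gamma(shape = 3.9+7/2 = 7.4, scale = 13.2+60.0/2 = 43.2).
Mode = β/(α+1) = 43.2/8.4 = 5.143.
Mean = β/(α−1) = 43.2/6.4 = 6.750.
Difference = 6.750 − 5.143 = 1.607.
Right-skewed posterior ⇒ mode < mean.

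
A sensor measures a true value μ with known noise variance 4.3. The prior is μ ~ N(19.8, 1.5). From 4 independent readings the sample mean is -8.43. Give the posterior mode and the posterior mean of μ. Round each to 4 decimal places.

MAP: 3.3553. Posterior mean: 3.3553.

Posterior for μ is Normal. Precision-weighted mean: (1/1.5·19.8 + 4/4.3·-8.43) / (1/1.5 + 4/4.3) = 3.3553.
A Normal posterior is symmetric, so mode = mean.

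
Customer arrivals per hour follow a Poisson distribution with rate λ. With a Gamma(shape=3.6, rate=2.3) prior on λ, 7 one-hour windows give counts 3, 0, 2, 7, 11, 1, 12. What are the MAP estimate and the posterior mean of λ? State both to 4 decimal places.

MAP = 4.1505, posterior mean = 4.2581

Σ counts = 36. Posterior: Gamma(shape = 3.6+36 = 39.6, rate = 2.3+7 = 9.3).
Mode = (α−1)/β = 38.6/9.3 = 4.1505.
Mean = α/β = 39.6/9.3 = 4.2581.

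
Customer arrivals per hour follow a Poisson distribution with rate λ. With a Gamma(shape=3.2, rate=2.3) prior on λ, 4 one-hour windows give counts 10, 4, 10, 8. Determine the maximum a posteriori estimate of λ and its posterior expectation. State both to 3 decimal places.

Σ counts = 32. Posterior: Gamma(shape = 3.2+32 = 35.2, rate = 2.3+4 = 6.3).
Mode = (α−1)/β = 34.2/6.3 = 5.429.
Mean = α/β = 35.2/6.3 = 5.587.

MAP = 5.429, posterior mean = 5.587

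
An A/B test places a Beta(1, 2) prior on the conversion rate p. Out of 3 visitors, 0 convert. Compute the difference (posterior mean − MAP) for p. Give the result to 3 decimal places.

Posterior: Beta(1+0, 2+3) = Beta(1, 5).
Since α = 1 ≤ 1 and β > 1, the Beta density is monotone decreasing on [0,1]; the mode is at 0.
Mean = 1/(1+5) = 0.167.
Difference = 0.167 − 0.000 = 0.167.

0.167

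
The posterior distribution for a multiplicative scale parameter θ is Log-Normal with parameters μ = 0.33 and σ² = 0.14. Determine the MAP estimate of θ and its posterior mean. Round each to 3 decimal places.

MAP estimate = 1.209, posterior mean = 1.492

Mode = exp(μ − σ²) = exp(0.19) = 1.209.
Mean = exp(μ + σ²/2) = exp(0.400) = 1.492.
Right-skewed posterior ⇒ mode < mean.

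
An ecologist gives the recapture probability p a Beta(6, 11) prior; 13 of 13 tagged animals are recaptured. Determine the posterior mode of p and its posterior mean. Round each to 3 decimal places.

posterior mode = 0.643, posterior mean = 0.633

Posterior: Beta(6+13, 11+0) = Beta(19, 11).
Mode = (19−1)/(19+11−2) = 18/28 = 0.643.
Mean = 19/(19+11) = 19/30 = 0.633.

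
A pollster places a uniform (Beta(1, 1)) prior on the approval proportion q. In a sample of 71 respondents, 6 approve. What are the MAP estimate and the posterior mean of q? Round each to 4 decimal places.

MAP = 0.0845, posterior mean = 0.0959

Posterior: Beta(1+6, 1+65) = Beta(7, 66).
Mode = (7−1)/(7+66−2) = 6/71 = 0.0845.
Mean = 7/(7+66) = 7/73 = 0.0959.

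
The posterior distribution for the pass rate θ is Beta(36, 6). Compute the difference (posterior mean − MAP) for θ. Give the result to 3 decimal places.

-0.018

Mode = (36−1)/(36+6−2) = 35/40 = 0.875.
Mean = 36/(36+6) = 36/42 = 0.857.
Difference = 0.857 − 0.875 = -0.018.
Mode > mean: the posterior has a left tail.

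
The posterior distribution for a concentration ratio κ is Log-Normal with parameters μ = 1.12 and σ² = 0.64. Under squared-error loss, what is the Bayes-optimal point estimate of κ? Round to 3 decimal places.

4.221

Mode = exp(μ − σ²) = exp(0.48) = 1.616.
Mean = exp(μ + σ²/2) = exp(1.440) = 4.221.
Squared-error loss ⇒ the optimal estimator is the posterior mean.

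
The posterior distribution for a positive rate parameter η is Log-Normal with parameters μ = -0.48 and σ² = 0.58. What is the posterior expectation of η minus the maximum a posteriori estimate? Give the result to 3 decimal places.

0.481

Mode = exp(μ − σ²) = exp(-1.06) = 0.346.
Mean = exp(μ + σ²/2) = exp(-0.190) = 0.827.
Difference = 0.827 − 0.346 = 0.481.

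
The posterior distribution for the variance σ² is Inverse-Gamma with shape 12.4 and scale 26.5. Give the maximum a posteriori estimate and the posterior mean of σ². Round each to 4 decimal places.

MAP: 1.9776. Posterior mean: 2.3246.

Mode = β/(α+1) = 26.5/13.4 = 1.9776.
Mean = β/(α−1) = 26.5/11.4 = 2.3246.
Right-skewed posterior ⇒ mode < mean.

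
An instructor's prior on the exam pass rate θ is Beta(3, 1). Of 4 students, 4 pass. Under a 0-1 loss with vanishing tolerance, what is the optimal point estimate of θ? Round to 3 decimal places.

Posterior: Beta(3+4, 1+0) = Beta(7, 1).
Since β = 1 ≤ 1 and α > 1, the Beta density is monotone increasing on [0,1]; the mode is at 1.
Mean = 7/(7+1) = 0.875.
This is the posterior mode — the MAP estimate.

1.000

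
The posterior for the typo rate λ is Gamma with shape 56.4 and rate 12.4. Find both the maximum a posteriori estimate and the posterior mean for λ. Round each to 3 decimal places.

MAP = 4.468, posterior mean = 4.548

Mode = (α−1)/β = 55.4/12.4 = 4.468.
Mean = α/β = 56.4/12.4 = 4.548.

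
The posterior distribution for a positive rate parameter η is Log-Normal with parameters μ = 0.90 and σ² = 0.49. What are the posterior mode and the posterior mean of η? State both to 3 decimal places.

Mode = exp(μ − σ²) = exp(0.41) = 1.507.
Mean = exp(μ + σ²/2) = exp(1.145) = 3.142.

MAP: 1.507. Posterior mean: 3.142.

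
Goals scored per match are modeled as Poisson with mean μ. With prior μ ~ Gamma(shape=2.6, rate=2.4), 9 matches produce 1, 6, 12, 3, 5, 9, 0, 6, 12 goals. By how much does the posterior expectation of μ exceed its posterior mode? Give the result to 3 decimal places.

0.088

Σ counts = 54. Posterior: Gamma(shape = 2.6+54 = 56.6, rate = 2.4+9 = 11.4).
Mode = (α−1)/β = 55.6/11.4 = 4.877.
Mean = α/β = 56.6/11.4 = 4.965.
Difference = 4.965 − 4.877 = 0.088.
The mean is pulled above the mode by the posterior's right skew.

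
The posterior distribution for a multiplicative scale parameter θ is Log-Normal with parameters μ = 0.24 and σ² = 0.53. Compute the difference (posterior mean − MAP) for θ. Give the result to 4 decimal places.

0.9087

Mode = exp(μ − σ²) = exp(-0.29) = 0.7483.
Mean = exp(μ + σ²/2) = exp(0.505) = 1.6570.
Difference = 1.6570 − 0.7483 = 0.9087.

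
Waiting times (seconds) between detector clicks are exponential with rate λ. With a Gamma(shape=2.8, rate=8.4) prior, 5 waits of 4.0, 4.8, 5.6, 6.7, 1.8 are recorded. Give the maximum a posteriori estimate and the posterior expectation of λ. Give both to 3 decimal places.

maximum a posteriori estimate = 0.217, posterior expectation = 0.249

Σ times = 22.9. Posterior: Gamma(shape = 2.8+5 = 7.8, rate = 8.4+22.9 = 31.3).
Mode = (α−1)/β = 6.8/31.3 = 0.217.
Mean = α/β = 7.8/31.3 = 0.249.
Right-skewed posterior ⇒ mode < mean.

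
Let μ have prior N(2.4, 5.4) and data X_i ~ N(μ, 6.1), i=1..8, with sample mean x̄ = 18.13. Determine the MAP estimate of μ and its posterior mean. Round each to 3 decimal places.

Posterior for μ is Normal. Precision-weighted mean: (1/5.4·2.4 + 8/6.1·18.13) / (1/5.4 + 8/6.1) = 16.184.
A Normal posterior is symmetric, so mode = mean.

MAP estimate = 16.184, posterior mean = 16.184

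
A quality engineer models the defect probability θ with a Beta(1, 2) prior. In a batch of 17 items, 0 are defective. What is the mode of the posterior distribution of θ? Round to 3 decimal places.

Posterior: Beta(1+0, 2+17) = Beta(1, 19).
Since α = 1 ≤ 1 and β > 1, the Beta density is monotone decreasing on [0,1]; the mode is at 0.
Mean = 1/(1+19) = 0.050.
This is the posterior mode — the MAP estimate.

0.000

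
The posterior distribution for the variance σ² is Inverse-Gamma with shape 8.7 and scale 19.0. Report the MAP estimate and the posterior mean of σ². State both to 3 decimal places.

σ²_MAP = 1.959, E[σ²|data] = 2.468

Mode = β/(α+1) = 19.0/9.7 = 1.959.
Mean = β/(α−1) = 19.0/7.7 = 2.468.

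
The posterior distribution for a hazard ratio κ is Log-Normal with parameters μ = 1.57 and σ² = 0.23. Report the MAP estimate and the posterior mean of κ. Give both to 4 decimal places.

Mode = exp(μ − σ²) = exp(1.34) = 3.8190.
Mean = exp(μ + σ²/2) = exp(1.685) = 5.3925.

MAP = 3.8190, posterior mean = 5.3925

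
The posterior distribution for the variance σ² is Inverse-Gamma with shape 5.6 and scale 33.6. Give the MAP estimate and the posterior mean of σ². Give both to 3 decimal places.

Mode = β/(α+1) = 33.6/6.6 = 5.091.
Mean = β/(α−1) = 33.6/4.6 = 7.304.

MAP estimate = 5.091, posterior mean = 7.304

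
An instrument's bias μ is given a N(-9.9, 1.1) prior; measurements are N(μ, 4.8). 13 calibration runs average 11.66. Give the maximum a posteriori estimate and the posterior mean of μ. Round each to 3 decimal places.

Posterior for μ is Normal. Precision-weighted mean: (1/1.1·-9.9 + 13/4.8·11.66) / (1/1.1 + 13/4.8) = 6.242.
A Normal posterior is symmetric, so mode = mean.

MAP: 6.242. Posterior mean: 6.242.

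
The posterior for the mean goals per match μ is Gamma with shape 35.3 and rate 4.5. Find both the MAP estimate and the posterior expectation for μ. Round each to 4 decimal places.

Mode = (α−1)/β = 34.3/4.5 = 7.6222.
Mean = α/β = 35.3/4.5 = 7.8444.
The mean is pulled above the mode by the posterior's right skew.

MAP estimate = 7.6222, posterior expectation = 7.8444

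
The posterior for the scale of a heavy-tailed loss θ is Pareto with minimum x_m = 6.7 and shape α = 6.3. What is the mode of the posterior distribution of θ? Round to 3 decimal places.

The Pareto density is strictly decreasing on [x_m, ∞), so the mode is x_m = 6.700.
Mean = α·x_m/(α−1) = 6.3·6.7/5.3 = 7.964.
This is the posterior mode — the MAP estimate.

6.700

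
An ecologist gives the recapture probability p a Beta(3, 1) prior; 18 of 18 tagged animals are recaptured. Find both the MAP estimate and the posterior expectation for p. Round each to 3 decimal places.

MAP estimate = 1.000, posterior expectation = 0.955

Posterior: Beta(3+18, 1+0) = Beta(21, 1).
Since β = 1 ≤ 1 and α > 1, the Beta density is monotone increasing on [0,1]; the mode is at 1.
Mean = 21/(21+1) = 0.955.
Left-skewed posterior ⇒ mean < mode.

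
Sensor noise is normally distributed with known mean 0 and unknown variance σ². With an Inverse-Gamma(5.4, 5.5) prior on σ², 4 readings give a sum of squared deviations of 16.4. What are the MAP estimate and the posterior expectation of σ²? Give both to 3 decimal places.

MAP = 1.631; posterior mean = 2.141

Posterior: Inverse-Gamma(shape = 5.4+4/2 = 7.4, scale = 5.5+16.4/2 = 13.7).
Mode = β/(α+1) = 13.7/8.4 = 1.631.
Mean = β/(α−1) = 13.7/6.4 = 2.141.
Right-skewed posterior ⇒ mode < mean.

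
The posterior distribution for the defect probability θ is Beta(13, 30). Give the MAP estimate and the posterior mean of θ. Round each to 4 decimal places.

Mode = (13−1)/(13+30−2) = 12/41 = 0.2927.
Mean = 13/(13+30) = 13/43 = 0.3023.

MAP = 0.2927; posterior mean = 0.3023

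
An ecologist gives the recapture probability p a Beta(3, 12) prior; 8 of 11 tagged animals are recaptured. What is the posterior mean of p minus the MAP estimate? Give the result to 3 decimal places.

Posterior: Beta(3+8, 12+3) = Beta(11, 15).
Mode = (11−1)/(11+15−2) = 10/24 = 0.417.
Mean = 11/(11+15) = 11/26 = 0.423.
Difference = 0.423 − 0.417 = 0.006.

0.006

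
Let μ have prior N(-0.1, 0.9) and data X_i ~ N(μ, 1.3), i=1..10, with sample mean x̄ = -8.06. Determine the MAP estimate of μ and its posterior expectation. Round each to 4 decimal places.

Posterior for μ is Normal. Precision-weighted mean: (1/0.9·-0.1 + 10/1.3·-8.06) / (1/0.9 + 10/1.3) = -7.0553.
A Normal posterior is symmetric, so mode = mean.

MAP = -7.0553, posterior mean = -7.0553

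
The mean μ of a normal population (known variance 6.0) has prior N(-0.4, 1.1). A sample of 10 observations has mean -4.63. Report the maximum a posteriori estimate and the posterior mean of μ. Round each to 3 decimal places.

MAP = -3.137, posterior mean = -3.137

Posterior for μ is Normal. Precision-weighted mean: (1/1.1·-0.4 + 10/6.0·-4.63) / (1/1.1 + 10/6.0) = -3.137.
A Normal posterior is symmetric, so mode = mean.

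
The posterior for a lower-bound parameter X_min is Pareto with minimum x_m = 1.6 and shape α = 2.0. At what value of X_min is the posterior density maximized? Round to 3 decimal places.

The Pareto density is strictly decreasing on [x_m, ∞), so the mode is x_m = 1.600.
Mean = α·x_m/(α−1) = 2.0·1.6/1.0 = 3.200.
This is the posterior mode — the MAP estimate.

1.600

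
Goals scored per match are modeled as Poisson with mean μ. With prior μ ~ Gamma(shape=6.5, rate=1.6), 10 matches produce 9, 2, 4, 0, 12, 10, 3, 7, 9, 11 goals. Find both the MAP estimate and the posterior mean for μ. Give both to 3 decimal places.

Σ counts = 67. Posterior: Gamma(shape = 6.5+67 = 73.5, rate = 1.6+10 = 11.6).
Mode = (α−1)/β = 72.5/11.6 = 6.250.
Mean = α/β = 73.5/11.6 = 6.336.

μ_MAP = 6.250, E[μ|data] = 6.336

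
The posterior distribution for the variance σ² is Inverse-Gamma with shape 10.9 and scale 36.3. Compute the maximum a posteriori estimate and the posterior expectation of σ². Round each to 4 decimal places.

Mode = β/(α+1) = 36.3/11.9 = 3.0504.
Mean = β/(α−1) = 36.3/9.9 = 3.6667.

MAP = 3.0504, posterior mean = 3.6667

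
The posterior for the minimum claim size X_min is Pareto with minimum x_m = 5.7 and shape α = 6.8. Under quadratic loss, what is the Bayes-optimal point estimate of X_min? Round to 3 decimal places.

6.683

The Pareto density is strictly decreasing on [x_m, ∞), so the mode is x_m = 5.700.
Mean = α·x_m/(α−1) = 6.8·5.7/5.8 = 6.683.
Quadratic loss ⇒ the optimal estimator is the posterior mean.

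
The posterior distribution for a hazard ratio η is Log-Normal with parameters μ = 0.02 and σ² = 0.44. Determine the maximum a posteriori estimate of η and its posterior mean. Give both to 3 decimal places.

Mode = exp(μ − σ²) = exp(-0.42) = 0.657.
Mean = exp(μ + σ²/2) = exp(0.240) = 1.271.

MAP = 0.657; posterior mean = 1.271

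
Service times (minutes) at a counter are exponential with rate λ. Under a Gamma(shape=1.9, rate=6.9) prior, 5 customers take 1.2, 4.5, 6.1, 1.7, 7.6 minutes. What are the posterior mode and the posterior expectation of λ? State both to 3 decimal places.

Σ times = 21.1. Posterior: Gamma(shape = 1.9+5 = 6.9, rate = 6.9+21.1 = 28.0).
Mode = (α−1)/β = 5.9/28.0 = 0.211.
Mean = α/β = 6.9/28.0 = 0.246.
Mean > mode: the posterior has a right tail.

λ_MAP = 0.211, E[λ|data] = 0.246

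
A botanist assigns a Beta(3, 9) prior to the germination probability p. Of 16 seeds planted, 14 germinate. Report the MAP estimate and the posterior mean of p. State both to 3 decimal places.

Posterior: Beta(3+14, 9+2) = Beta(17, 11).
Mode = (17−1)/(17+11−2) = 16/26 = 0.615.
Mean = 17/(17+11) = 17/28 = 0.607.
Mode > mean: the posterior has a left tail.

MAP = 0.615, posterior mean = 0.607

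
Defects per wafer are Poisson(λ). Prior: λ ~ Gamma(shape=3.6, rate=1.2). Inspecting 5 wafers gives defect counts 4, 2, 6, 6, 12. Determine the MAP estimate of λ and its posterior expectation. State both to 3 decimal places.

Σ counts = 30. Posterior: Gamma(shape = 3.6+30 = 33.6, rate = 1.2+5 = 6.2).
Mode = (α−1)/β = 32.6/6.2 = 5.258.
Mean = α/β = 33.6/6.2 = 5.419.
The posterior is right-skewed, so the mean exceeds the mode.

MAP: 5.258. Posterior mean: 5.419.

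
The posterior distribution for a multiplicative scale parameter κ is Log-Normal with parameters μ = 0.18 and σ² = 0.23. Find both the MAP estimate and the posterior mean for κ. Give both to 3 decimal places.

Mode = exp(μ − σ²) = exp(-0.05) = 0.951.
Mean = exp(μ + σ²/2) = exp(0.295) = 1.343.
The mean is pulled above the mode by the posterior's right skew.

MAP estimate = 0.951, posterior mean = 1.343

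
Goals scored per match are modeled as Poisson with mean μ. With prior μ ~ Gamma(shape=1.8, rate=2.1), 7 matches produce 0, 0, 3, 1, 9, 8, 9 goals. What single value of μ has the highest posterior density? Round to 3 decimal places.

3.385

Σ counts = 30. Posterior: Gamma(shape = 1.8+30 = 31.8, rate = 2.1+7 = 9.1).
Mode = (α−1)/β = 30.8/9.1 = 3.385.
Mean = α/β = 31.8/9.1 = 3.495.
This is the posterior mode — the MAP estimate.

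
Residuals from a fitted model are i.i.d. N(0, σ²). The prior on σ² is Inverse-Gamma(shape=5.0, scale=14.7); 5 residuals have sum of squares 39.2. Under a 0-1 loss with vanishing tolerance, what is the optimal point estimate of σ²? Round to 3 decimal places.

4.035

Posterior: Inverse-Gamma(shape = 5.0+5/2 = 7.5, scale = 14.7+39.2/2 = 34.3).
Mode = β/(α+1) = 34.3/8.5 = 4.035.
Mean = β/(α−1) = 34.3/6.5 = 5.277.
This is the posterior mode — the MAP estimate.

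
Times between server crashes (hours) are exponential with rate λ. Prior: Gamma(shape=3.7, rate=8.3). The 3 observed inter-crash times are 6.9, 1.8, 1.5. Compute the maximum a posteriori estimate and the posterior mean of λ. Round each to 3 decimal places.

MAP: 0.308. Posterior mean: 0.362.

Σ times = 10.2. Posterior: Gamma(shape = 3.7+3 = 6.7, rate = 8.3+10.2 = 18.5).
Mode = (α−1)/β = 5.7/18.5 = 0.308.
Mean = α/β = 6.7/18.5 = 0.362.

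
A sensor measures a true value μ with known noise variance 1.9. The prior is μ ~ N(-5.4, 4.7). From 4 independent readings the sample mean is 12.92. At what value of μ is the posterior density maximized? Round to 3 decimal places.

Posterior for μ is Normal. Precision-weighted mean: (1/4.7·-5.4 + 4/1.9·12.92) / (1/4.7 + 4/1.9) = 11.238.
A Normal posterior is symmetric, so mode = mean.
This is the posterior mode — the MAP estimate.

11.238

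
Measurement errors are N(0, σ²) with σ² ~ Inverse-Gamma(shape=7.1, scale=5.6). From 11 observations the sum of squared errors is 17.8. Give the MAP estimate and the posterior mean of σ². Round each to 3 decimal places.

Posterior: Inverse-Gamma(shape = 7.1+11/2 = 12.6, scale = 5.6+17.8/2 = 14.5).
Mode = β/(α+1) = 14.5/13.6 = 1.066.
Mean = β/(α−1) = 14.5/11.6 = 1.250.

MAP = 1.066, posterior mean = 1.250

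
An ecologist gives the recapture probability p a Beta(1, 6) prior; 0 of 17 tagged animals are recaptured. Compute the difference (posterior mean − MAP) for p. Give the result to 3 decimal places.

0.042

Posterior: Beta(1+0, 6+17) = Beta(1, 23).
Since α = 1 ≤ 1 and β > 1, the Beta density is monotone decreasing on [0,1]; the mode is at 0.
Mean = 1/(1+23) = 0.042.
Difference = 0.042 − 0.000 = 0.042.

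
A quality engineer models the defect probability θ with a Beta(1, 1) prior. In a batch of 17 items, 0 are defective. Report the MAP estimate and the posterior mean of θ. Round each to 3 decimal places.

Posterior: Beta(1+0, 1+17) = Beta(1, 18).
Since α = 1 ≤ 1 and β > 1, the Beta density is monotone decreasing on [0,1]; the mode is at 0.
Mean = 1/(1+18) = 0.053.

MAP estimate = 0.000, posterior mean = 0.053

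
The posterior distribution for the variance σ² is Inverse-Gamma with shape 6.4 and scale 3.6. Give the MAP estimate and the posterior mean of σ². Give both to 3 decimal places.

Mode = β/(α+1) = 3.6/7.4 = 0.486.
Mean = β/(α−1) = 3.6/5.4 = 0.667.
The posterior is right-skewed, so the mean exceeds the mode.

MAP: 0.486. Posterior mean: 0.667.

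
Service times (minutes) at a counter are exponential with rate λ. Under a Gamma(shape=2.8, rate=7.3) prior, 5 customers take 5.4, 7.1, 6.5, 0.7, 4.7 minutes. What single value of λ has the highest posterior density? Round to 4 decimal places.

Σ times = 24.4. Posterior: Gamma(shape = 2.8+5 = 7.8, rate = 7.3+24.4 = 31.7).
Mode = (α−1)/β = 6.8/31.7 = 0.2145.
Mean = α/β = 7.8/31.7 = 0.2461.
This is the posterior mode — the MAP estimate.

0.2145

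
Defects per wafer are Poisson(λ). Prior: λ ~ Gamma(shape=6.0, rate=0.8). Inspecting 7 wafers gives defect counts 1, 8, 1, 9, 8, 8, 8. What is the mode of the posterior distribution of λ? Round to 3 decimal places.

Σ counts = 43. Posterior: Gamma(shape = 6.0+43 = 49.0, rate = 0.8+7 = 7.8).
Mode = (α−1)/β = 48.0/7.8 = 6.154.
Mean = α/β = 49.0/7.8 = 6.282.
This is the posterior mode — the MAP estimate.

6.154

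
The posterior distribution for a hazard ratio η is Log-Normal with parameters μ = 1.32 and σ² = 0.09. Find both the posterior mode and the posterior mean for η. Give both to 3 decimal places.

η_MAP = 3.421, E[η|data] = 3.916

Mode = exp(μ − σ²) = exp(1.23) = 3.421.
Mean = exp(μ + σ²/2) = exp(1.365) = 3.916.
Right-skewed posterior ⇒ mode < mean.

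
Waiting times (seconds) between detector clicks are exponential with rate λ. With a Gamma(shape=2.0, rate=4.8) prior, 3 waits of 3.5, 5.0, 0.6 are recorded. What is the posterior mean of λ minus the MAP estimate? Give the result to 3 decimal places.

0.072

Σ times = 9.1. Posterior: Gamma(shape = 2.0+3 = 5.0, rate = 4.8+9.1 = 13.9).
Mode = (α−1)/β = 4.0/13.9 = 0.288.
Mean = α/β = 5.0/13.9 = 0.360.
Difference = 0.360 − 0.288 = 0.072.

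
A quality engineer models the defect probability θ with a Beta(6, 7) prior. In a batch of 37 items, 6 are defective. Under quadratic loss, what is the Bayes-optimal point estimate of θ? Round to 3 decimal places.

0.240

Posterior: Beta(6+6, 7+31) = Beta(12, 38).
Mode = (12−1)/(12+38−2) = 11/48 = 0.229.
Mean = 12/(12+38) = 12/50 = 0.240.
Quadratic loss ⇒ the optimal estimator is the posterior mean.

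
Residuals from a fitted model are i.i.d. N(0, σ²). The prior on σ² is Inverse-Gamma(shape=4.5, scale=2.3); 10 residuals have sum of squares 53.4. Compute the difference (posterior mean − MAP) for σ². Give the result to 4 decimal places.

Posterior: Inverse-Gamma(shape = 4.5+10/2 = 9.5, scale = 2.3+53.4/2 = 29.0).
Mode = β/(α+1) = 29.0/10.5 = 2.7619.
Mean = β/(α−1) = 29.0/8.5 = 3.4118.
Difference = 3.4118 − 2.7619 = 0.6499.
The posterior is right-skewed, so the mean exceeds the mode.

0.6499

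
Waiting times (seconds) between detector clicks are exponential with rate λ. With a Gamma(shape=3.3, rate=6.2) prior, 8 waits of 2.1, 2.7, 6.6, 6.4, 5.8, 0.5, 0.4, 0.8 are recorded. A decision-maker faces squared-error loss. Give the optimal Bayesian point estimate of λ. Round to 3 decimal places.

0.359

Σ times = 25.3. Posterior: Gamma(shape = 3.3+8 = 11.3, rate = 6.2+25.3 = 31.5).
Mode = (α−1)/β = 10.3/31.5 = 0.327.
Mean = α/β = 11.3/31.5 = 0.359.
Squared-error loss ⇒ the optimal estimator is the posterior mean.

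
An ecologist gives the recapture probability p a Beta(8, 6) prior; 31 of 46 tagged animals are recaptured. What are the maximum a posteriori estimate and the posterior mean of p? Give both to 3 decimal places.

Posterior: Beta(8+31, 6+15) = Beta(39, 21).
Mode = (39−1)/(39+21−2) = 38/58 = 0.655.
Mean = 39/(39+21) = 39/60 = 0.650.
The posterior is left-skewed, so the mode exceeds the mean.

maximum a posteriori estimate = 0.655, posterior mean = 0.650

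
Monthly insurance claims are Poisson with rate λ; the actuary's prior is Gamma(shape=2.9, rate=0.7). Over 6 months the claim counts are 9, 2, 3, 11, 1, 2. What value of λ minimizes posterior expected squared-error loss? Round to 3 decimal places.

4.612

Σ counts = 28. Posterior: Gamma(shape = 2.9+28 = 30.9, rate = 0.7+6 = 6.7).
Mode = (α−1)/β = 29.9/6.7 = 4.463.
Mean = α/β = 30.9/6.7 = 4.612.
Squared-error loss ⇒ the optimal estimator is the posterior mean.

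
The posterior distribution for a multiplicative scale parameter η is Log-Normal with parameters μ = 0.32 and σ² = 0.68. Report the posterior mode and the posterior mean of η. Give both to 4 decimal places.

Mode = exp(μ − σ²) = exp(-0.36) = 0.6977.
Mean = exp(μ + σ²/2) = exp(0.660) = 1.9348.
Right-skewed posterior ⇒ mode < mean.

MAP: 0.6977. Posterior mean: 1.9348.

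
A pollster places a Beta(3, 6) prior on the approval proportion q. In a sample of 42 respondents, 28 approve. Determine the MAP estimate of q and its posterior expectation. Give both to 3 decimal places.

Posterior: Beta(3+28, 6+14) = Beta(31, 20).
Mode = (31−1)/(31+20−2) = 30/49 = 0.612.
Mean = 31/(31+20) = 31/51 = 0.608.

MAP = 0.612; posterior mean = 0.608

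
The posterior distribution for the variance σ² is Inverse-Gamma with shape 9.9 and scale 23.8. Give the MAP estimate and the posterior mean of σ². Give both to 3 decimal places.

σ²_MAP = 2.183, E[σ²|data] = 2.674

Mode = β/(α+1) = 23.8/10.9 = 2.183.
Mean = β/(α−1) = 23.8/8.9 = 2.674.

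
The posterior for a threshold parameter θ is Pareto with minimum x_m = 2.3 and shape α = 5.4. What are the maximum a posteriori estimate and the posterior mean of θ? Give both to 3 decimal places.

MAP: 2.300. Posterior mean: 2.823.

The Pareto density is strictly decreasing on [x_m, ∞), so the mode is x_m = 2.300.
Mean = α·x_m/(α−1) = 5.4·2.3/4.4 = 2.823.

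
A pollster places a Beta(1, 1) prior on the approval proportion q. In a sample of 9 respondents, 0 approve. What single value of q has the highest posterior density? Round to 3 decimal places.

0.000

Posterior: Beta(1+0, 1+9) = Beta(1, 10).
Since α = 1 ≤ 1 and β > 1, the Beta density is monotone decreasing on [0,1]; the mode is at 0.
Mean = 1/(1+10) = 0.091.
This is the posterior mode — the MAP estimate.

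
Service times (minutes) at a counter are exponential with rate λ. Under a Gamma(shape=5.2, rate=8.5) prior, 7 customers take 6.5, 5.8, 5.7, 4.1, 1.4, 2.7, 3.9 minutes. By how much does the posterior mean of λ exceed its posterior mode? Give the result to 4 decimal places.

Σ times = 30.1. Posterior: Gamma(shape = 5.2+7 = 12.2, rate = 8.5+30.1 = 38.6).
Mode = (α−1)/β = 11.2/38.6 = 0.2902.
Mean = α/β = 12.2/38.6 = 0.3161.
Difference = 0.3161 − 0.2902 = 0.0259.
The posterior is right-skewed, so the mean exceeds the mode.

0.0259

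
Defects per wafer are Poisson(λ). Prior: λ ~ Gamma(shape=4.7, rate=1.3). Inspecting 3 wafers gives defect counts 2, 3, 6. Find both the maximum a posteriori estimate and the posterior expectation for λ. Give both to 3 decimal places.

MAP: 3.419. Posterior mean: 3.651.

Σ counts = 11. Posterior: Gamma(shape = 4.7+11 = 15.7, rate = 1.3+3 = 4.3).
Mode = (α−1)/β = 14.7/4.3 = 3.419.
Mean = α/β = 15.7/4.3 = 3.651.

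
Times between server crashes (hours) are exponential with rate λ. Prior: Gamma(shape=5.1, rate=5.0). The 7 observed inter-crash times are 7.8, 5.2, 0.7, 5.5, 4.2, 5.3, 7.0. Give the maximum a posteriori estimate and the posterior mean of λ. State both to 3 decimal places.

MAP = 0.273, posterior mean = 0.297

Σ times = 35.7. Posterior: Gamma(shape = 5.1+7 = 12.1, rate = 5.0+35.7 = 40.7).
Mode = (α−1)/β = 11.1/40.7 = 0.273.
Mean = α/β = 12.1/40.7 = 0.297.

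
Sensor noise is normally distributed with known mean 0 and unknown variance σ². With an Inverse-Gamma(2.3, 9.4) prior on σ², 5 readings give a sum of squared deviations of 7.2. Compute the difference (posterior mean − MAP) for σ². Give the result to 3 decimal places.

1.180

Posterior: Inverse-Gamma(shape = 2.3+5/2 = 4.8, scale = 9.4+7.2/2 = 13.0).
Mode = β/(α+1) = 13.0/5.8 = 2.241.
Mean = β/(α−1) = 13.0/3.8 = 3.421.
Difference = 3.421 − 2.241 = 1.180.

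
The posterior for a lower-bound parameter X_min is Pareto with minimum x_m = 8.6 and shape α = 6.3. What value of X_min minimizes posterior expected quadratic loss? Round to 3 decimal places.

10.223

The Pareto density is strictly decreasing on [x_m, ∞), so the mode is x_m = 8.600.
Mean = α·x_m/(α−1) = 6.3·8.6/5.3 = 10.223.
Quadratic loss ⇒ the optimal estimator is the posterior mean.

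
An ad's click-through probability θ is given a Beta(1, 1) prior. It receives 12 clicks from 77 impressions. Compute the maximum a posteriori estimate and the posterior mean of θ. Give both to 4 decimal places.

MAP = 0.1558, posterior mean = 0.1646

Posterior: Beta(1+12, 1+65) = Beta(13, 66).
Mode = (13−1)/(13+66−2) = 12/77 = 0.1558.
Mean = 13/(13+66) = 13/79 = 0.1646.
Right-skewed posterior ⇒ mode < mean.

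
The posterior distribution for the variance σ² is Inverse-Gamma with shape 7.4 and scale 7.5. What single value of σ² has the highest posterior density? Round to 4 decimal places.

Mode = β/(α+1) = 7.5/8.4 = 0.8929.
Mean = β/(α−1) = 7.5/6.4 = 1.1719.
This is the posterior mode — the MAP estimate.

0.8929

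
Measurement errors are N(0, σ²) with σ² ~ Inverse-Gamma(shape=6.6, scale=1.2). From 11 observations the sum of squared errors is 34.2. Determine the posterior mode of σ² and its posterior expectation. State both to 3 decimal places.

Posterior: Inverse-Gamma(shape = 6.6+11/2 = 12.1, scale = 1.2+34.2/2 = 18.3).
Mode = β/(α+1) = 18.3/13.1 = 1.397.
Mean = β/(α−1) = 18.3/11.1 = 1.649.

MAP = 1.397, posterior mean = 1.649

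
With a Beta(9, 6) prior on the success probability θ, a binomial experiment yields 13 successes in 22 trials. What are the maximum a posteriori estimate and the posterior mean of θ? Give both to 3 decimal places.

MAP: 0.600. Posterior mean: 0.595.

Posterior: Beta(9+13, 6+9) = Beta(22, 15).
Mode = (22−1)/(22+15−2) = 21/35 = 0.600.
Mean = 22/(22+15) = 22/37 = 0.595.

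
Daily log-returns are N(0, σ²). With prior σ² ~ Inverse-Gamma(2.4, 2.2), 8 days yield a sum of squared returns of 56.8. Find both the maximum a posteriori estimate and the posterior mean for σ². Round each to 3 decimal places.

Posterior: Inverse-Gamma(shape = 2.4+8/2 = 6.4, scale = 2.2+56.8/2 = 30.6).
Mode = β/(α+1) = 30.6/7.4 = 4.135.
Mean = β/(α−1) = 30.6/5.4 = 5.667.

MAP: 4.135. Posterior mean: 5.667.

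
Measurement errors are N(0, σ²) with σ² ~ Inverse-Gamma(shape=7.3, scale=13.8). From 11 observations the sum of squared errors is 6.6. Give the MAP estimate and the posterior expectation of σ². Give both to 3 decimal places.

Posterior: Inverse-Gamma(shape = 7.3+11/2 = 12.8, scale = 13.8+6.6/2 = 17.1).
Mode = β/(α+1) = 17.1/13.8 = 1.239.
Mean = β/(α−1) = 17.1/11.8 = 1.449.

MAP: 1.239. Posterior mean: 1.449.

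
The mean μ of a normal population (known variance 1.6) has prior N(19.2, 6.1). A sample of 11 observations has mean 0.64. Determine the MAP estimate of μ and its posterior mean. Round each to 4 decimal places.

MAP estimate = 1.0723, posterior mean = 1.0723

Posterior for μ is Normal. Precision-weighted mean: (1/6.1·19.2 + 11/1.6·0.64) / (1/6.1 + 11/1.6) = 1.0723.
A Normal posterior is symmetric, so mode = mean.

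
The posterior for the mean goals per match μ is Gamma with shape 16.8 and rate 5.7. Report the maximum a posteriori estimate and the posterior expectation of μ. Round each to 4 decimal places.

Mode = (α−1)/β = 15.8/5.7 = 2.7719.
Mean = α/β = 16.8/5.7 = 2.9474.

μ_MAP = 2.7719, E[μ|data] = 2.9474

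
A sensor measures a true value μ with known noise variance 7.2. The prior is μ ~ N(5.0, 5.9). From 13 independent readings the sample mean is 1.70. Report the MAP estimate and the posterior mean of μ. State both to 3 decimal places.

MAP = 1.983, posterior mean = 1.983

Posterior for μ is Normal. Precision-weighted mean: (1/5.9·5.0 + 13/7.2·1.70) / (1/5.9 + 13/7.2) = 1.983.
A Normal posterior is symmetric, so mode = mean.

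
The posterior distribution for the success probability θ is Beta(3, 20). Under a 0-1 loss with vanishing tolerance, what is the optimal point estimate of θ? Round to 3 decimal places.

0.095

Mode = (3−1)/(3+20−2) = 2/21 = 0.095.
Mean = 3/(3+20) = 3/23 = 0.130.
This is the posterior mode — the MAP estimate.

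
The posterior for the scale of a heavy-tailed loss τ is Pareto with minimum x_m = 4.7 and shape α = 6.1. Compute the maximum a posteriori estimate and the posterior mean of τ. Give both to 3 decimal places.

The Pareto density is strictly decreasing on [x_m, ∞), so the mode is x_m = 4.700.
Mean = α·x_m/(α−1) = 6.1·4.7/5.1 = 5.622.
Right-skewed posterior ⇒ mode < mean.

MAP: 4.700. Posterior mean: 5.622.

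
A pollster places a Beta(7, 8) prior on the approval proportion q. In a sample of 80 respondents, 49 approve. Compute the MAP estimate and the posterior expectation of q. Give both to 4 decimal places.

Posterior: Beta(7+49, 8+31) = Beta(56, 39).
Mode = (56−1)/(56+39−2) = 55/93 = 0.5914.
Mean = 56/(56+39) = 56/95 = 0.5895.
The posterior is left-skewed, so the mode exceeds the mean.

MAP = 0.5914, posterior mean = 0.5895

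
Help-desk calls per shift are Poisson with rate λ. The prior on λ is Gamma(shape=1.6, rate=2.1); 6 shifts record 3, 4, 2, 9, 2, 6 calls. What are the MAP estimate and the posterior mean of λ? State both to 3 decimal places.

MAP = 3.284, posterior mean = 3.407

Σ counts = 26. Posterior: Gamma(shape = 1.6+26 = 27.6, rate = 2.1+6 = 8.1).
Mode = (α−1)/β = 26.6/8.1 = 3.284.
Mean = α/β = 27.6/8.1 = 3.407.
Right-skewed posterior ⇒ mode < mean.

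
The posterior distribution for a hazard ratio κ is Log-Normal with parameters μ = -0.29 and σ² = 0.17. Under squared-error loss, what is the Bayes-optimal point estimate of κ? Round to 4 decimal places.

Mode = exp(μ − σ²) = exp(-0.46) = 0.6313.
Mean = exp(μ + σ²/2) = exp(-0.205) = 0.8146.
Squared-error loss ⇒ the optimal estimator is the posterior mean.

0.8146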